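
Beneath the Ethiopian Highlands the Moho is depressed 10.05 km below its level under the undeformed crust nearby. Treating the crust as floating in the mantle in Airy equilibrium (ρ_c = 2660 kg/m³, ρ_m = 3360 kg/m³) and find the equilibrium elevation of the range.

Equating mass per unit area of the two columns: ρ_c h = (ρ_m − ρ_c) r.
h = r (ρ_m − ρ_c) / ρ_c = 10.05 km × (3360 − 2660) / 2660 = 2.64 km.

2.64 km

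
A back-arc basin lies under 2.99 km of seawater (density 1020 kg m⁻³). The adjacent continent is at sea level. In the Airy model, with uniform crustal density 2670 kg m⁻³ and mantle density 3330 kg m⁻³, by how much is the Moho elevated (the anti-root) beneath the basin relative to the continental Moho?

7.47 km

Balancing pressure at the compensation depth: replacing crust with seawater at the top is compensated by replacing crust with mantle at the base: d (ρ_c − ρ_w) = a (ρ_m − ρ_c).
a = d (ρ_c − ρ_w)/(ρ_m − ρ_c) = 2.99 km × 1650/660 = 7.47 km.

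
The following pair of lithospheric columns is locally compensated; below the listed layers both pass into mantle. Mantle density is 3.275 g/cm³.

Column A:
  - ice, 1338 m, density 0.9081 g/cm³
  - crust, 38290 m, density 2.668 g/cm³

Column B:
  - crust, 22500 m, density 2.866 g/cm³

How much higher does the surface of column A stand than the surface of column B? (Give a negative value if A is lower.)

5250 m

For any compensation level in the mantle, the mantle terms cancel and isostasy reduces to e = (Σt_A − Σt_B) − (Σ(ρt)_A − Σ(ρt)_B) / ρ_m.
Σt_A = 39628 m; Σt_B = 22500 m; Σ(ρt)_A = 103372.758; Σ(ρt)_B = 64485 (in m·g/cm³).
e = (39628 − 22500) − (103372.758 − 64485) / 3.275 = 5250 m.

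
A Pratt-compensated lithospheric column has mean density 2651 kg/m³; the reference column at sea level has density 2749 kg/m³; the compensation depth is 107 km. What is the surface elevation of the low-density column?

ρ_ref D = ρ (D + h) → h = D (ρ_ref − ρ)/ρ.
h = 107 km × (2749 − 2651)/2651 = 3.96 km.

3.96 km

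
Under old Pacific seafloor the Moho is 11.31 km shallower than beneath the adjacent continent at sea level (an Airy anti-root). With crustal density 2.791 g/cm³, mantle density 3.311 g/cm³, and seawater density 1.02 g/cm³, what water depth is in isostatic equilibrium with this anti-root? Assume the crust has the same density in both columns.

3.32 km

Replacing a thickness d of crust by seawater at the top must be balanced by replacing crust with mantle at the base: d (ρ_c − ρ_w) = a (ρ_m − ρ_c).
d = a (ρ_m − ρ_c)/(ρ_c − ρ_w) = 11.31 km × 0.52/1.771 = 3.32 km.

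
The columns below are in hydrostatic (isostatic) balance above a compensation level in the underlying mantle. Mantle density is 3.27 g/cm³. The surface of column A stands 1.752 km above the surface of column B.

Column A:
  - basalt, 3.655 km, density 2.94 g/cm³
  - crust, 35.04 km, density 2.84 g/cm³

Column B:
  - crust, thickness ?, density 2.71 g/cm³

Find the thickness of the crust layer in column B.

Take the compensation level at the base of the deeper column (depth z_c below the surface of column A) and equate Σ ρ_i t_i down to z_c; mantle fills any gap and the z_c terms cancel.
Column A: 3.655×2.94 + 35.04×2.84 + (z_c − 38.695)×3.27
Column B: 1.752×0 + x×2.71 + (z_c − 1.752 − 0 − x)×3.27
The z_c×3.27 term appears on both sides and cancels. Collect the known terms of each column as K = Σ(ρt)_known − 3.27 × (depth of known layers): K_A = 110.2593 − 3.27×38.695 = −16.27335; K_B = 0 − 3.27×(1.752 + 0) = −5.72904.
Balance: K_A = K_B − x×(3.27 − 2.71), so x = (K_B − K_A)/(3.27 − 2.71) = 10.5443/0.56 = 18.8 km.

18.8 km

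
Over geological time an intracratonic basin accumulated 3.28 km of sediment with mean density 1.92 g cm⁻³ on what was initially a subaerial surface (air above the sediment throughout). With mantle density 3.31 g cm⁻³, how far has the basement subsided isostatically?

1.9 km

Subaerial load: s = t ρ_sed / ρ_m = 3.28 km × 1.92/3.31 = 1.9 km.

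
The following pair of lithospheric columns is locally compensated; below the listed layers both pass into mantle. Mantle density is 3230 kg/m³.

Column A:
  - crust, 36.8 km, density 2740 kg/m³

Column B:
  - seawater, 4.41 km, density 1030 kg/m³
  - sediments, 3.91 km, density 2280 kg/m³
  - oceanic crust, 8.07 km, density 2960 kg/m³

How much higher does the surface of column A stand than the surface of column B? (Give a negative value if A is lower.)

0.754 km

For any compensation level in the mantle, the mantle terms cancel and isostasy reduces to e = (Σt_A − Σt_B) − (Σ(ρt)_A − Σ(ρt)_B) / ρ_m.
Σt_A = 36.8 km; Σt_B = 16.39 km; Σ(ρt)_A = 100832; Σ(ρt)_B = 37344.3 (in km·kg/m³).
e = (36.8 − 16.39) − (100832 − 37344.3) / 3230 = 0.754 km.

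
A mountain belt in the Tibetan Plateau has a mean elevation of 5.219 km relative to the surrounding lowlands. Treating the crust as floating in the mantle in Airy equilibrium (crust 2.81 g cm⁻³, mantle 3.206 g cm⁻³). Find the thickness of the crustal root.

37 km

Isostatic balance requires: the weight of the topography is balanced by the buoyancy of the root, ρ_c h = (ρ_m − ρ_c) r.
r = h · ρ_c / (ρ_m − ρ_c) = 5.219 km × 2.81 / (3.206 − 2.81) = 37 km.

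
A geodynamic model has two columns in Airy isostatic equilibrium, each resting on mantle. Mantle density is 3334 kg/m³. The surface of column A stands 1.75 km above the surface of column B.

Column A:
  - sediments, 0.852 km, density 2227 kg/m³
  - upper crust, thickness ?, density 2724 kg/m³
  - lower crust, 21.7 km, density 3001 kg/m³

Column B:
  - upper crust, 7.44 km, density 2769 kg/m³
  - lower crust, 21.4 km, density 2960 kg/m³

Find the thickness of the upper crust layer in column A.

Take the compensation level at the base of the deeper column (depth z_c below the surface of column A) and equate Σ ρ_i t_i down to z_c; mantle fills any gap and the z_c terms cancel.
Column A: 0.852×2227 + x×2724 + 21.7×3001 + (z_c − 22.552 − x)×3334
Column B: 1.75×0 + 7.44×2769 + 21.4×2960 + (z_c − 1.75 − 28.84)×3334
The z_c×3334 term appears on both sides and cancels. Collect the known terms of each column as K = Σ(ρt)_known − 3334 × (depth of known layers): K_A = 67019.104 − 3334×22.552 = −8169.264; K_B = 83945.36 − 3334×(1.75 + 28.84) = −18041.7.
Balance: K_A − x×(3334 − 2724) = K_B, so x = (K_A − K_B)/(3334 − 2724) = 9872.44/610 = 16.2 km.

16.2 km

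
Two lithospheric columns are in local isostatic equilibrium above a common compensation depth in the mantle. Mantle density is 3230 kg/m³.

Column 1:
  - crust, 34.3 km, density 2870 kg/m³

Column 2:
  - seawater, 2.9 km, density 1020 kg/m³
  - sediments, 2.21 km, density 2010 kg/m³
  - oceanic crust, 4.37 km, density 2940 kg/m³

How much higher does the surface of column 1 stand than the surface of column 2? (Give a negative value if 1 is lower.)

For any compensation level in the mantle, the mantle terms cancel and isostasy reduces to e = (Σt_1 − Σt_2) − (Σ(ρt)_1 − Σ(ρt)_2) / ρ_m.
Σt_1 = 34.3 km; Σt_2 = 9.48 km; Σ(ρt)_1 = 98441; Σ(ρt)_2 = 20247.9 (in km·kg/m³).
e = (34.3 − 9.48) − (98441 − 20247.9) / 3230 = 0.612 km.

0.612 km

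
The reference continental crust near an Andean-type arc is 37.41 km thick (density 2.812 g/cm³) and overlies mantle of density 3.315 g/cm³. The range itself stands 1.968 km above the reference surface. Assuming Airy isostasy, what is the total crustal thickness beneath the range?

50.4 km

Root depth r = h ρ_c / (ρ_m − ρ_c) = 1.968 km × 2.812 / 0.503 = 11 km.
Total thickness = T + h + r = 37.41 km + 1.968 km + 11 km = 50.4 km.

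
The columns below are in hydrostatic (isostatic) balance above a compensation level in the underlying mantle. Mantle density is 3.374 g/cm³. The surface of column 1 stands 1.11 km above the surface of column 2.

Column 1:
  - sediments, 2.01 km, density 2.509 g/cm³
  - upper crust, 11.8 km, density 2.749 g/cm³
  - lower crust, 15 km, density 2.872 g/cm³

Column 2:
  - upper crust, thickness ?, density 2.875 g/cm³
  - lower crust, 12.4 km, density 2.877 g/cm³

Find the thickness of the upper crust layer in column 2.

Take the compensation level at the base of the deeper column (depth z_c below the surface of column 1) and equate Σ ρ_i t_i down to z_c; mantle fills any gap and the z_c terms cancel.
Column 1: 2.01×2.509 + 11.8×2.749 + 15×2.872 + (z_c − 28.81)×3.374
Column 2: 1.11×0 + x×2.875 + 12.4×2.877 + (z_c − 1.11 − 12.4 − x)×3.374
The z_c×3.374 term appears on both sides and cancels. Collect the known terms of each column as K = Σ(ρt)_known − 3.374 × (depth of known layers): K_1 = 80.56129 − 3.374×28.81 = −16.64365; K_2 = 35.6748 − 3.374×(1.11 + 12.4) = −9.90794.
Balance: K_1 = K_2 − x×(3.374 − 2.875), so x = (K_2 − K_1)/(3.374 − 2.875) = 6.73571/0.499 = 13.5 km.

13.5 km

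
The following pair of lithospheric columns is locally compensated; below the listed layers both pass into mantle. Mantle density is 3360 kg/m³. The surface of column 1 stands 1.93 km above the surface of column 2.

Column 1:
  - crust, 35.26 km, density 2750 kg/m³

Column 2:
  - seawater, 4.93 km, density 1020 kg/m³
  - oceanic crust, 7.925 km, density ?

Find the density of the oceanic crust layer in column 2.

2920 kg/m³

Take the compensation level at the base of the deeper column (depth z_c below the surface of column 1) and equate Σ ρ_i t_i down to z_c; mantle fills any gap and the z_c terms cancel.
Column 1: 35.26×2750 + (z_c − 35.26)×3360
Column 2: 1.93×0 + 4.93×1020 + 7.925×ρ + (z_c − 1.93 − 12.855)×3360
The z_c×3360 term appears on both sides and cancels. Collect the known terms of each column as K = Σ(ρt)_known − 3360 × (depth of known layers): K_1 = 96965 − 3360×35.26 = −21508.6; K_2 = 5028.6 − 3360×(1.93 + 12.855) = −44649.
Balance: K_1 = K_2 + 7.925×ρ, so ρ = (K_1 − K_2)/7.925 = 23140.4/7.925 = 2920 kg/m³.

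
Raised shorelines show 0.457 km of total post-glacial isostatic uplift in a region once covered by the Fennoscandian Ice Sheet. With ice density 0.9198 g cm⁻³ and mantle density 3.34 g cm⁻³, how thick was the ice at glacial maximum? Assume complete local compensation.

1.66 km

u = t ρ_ice/ρ_m → t = u ρ_m/ρ_ice = 0.457 km × 3.34/0.9198 = 1.66 km.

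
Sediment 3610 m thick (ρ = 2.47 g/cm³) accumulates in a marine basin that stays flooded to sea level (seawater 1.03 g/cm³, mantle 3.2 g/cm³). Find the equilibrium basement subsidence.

Submarine loading: the sediment displaces seawater, and the subsidence is in turn flooded, so s (ρ_m − ρ_w) = t (ρ_sed − ρ_w).
s = 3610 m × (2.47 − 1.03) / (3.2 − 1.03) = 2400 m.

2400 m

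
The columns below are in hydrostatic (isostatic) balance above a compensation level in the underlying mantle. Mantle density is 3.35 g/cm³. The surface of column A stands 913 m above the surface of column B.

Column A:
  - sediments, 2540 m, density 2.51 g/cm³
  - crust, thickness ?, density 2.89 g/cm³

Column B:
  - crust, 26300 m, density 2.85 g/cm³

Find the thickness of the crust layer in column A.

Take the compensation level at the base of the deeper column (depth z_c below the surface of column A) and equate Σ ρ_i t_i down to z_c; mantle fills any gap and the z_c terms cancel.
Column A: 2540×2.51 + x×2.89 + (z_c − 2540 − x)×3.35
Column B: 913×0 + 26300×2.85 + (z_c − 913 − 26300)×3.35
The z_c×3.35 term appears on both sides and cancels. Collect the known terms of each column as K = Σ(ρt)_known − 3.35 × (depth of known layers): K_A = 6375.4 − 3.35×2540 = −2133.6; K_B = 74955 − 3.35×(913 + 26300) = −16208.55.
Balance: K_A − x×(3.35 − 2.89) = K_B, so x = (K_A − K_B)/(3.35 − 2.89) = 14075/0.46 = 30600 m.

30600 m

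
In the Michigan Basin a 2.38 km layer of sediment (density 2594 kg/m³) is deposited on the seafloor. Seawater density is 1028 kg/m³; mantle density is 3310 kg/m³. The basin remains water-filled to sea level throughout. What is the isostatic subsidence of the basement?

1.63 km

Submarine loading: the sediment displaces seawater, and the subsidence is in turn flooded, so s (ρ_m − ρ_w) = t (ρ_sed − ρ_w).
s = 2.38 km × (2594 − 1028) / (3310 − 1028) = 1.63 km.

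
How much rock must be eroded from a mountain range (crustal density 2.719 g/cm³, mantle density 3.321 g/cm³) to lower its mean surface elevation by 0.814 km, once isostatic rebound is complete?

Net drop Δ = e − u = e − e ρ_c/ρ_m = e (ρ_m − ρ_c)/ρ_m.
e = Δ ρ_m/(ρ_m − ρ_c) = 0.814 km × 3.321/0.602 = 4.49 km.

4.49 km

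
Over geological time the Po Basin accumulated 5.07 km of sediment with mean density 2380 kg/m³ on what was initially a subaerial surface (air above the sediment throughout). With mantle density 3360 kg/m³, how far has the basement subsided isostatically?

Subaerial load: s = t ρ_sed / ρ_m = 5.07 km × 2380/3360 = 3.59 km.

3.59 km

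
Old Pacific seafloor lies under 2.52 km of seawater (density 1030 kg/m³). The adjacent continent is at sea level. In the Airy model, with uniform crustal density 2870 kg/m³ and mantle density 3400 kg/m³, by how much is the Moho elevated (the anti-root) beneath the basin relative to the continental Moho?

8.75 km

For local isostatic compensation: replacing crust with seawater at the top is compensated by replacing crust with mantle at the base: d (ρ_c − ρ_w) = a (ρ_m − ρ_c).
a = d (ρ_c − ρ_w)/(ρ_m − ρ_c) = 2.52 km × 1840/530 = 8.75 km.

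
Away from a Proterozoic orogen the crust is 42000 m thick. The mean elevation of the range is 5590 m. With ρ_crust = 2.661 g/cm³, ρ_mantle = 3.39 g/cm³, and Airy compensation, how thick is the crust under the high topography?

Root depth r = h ρ_c / (ρ_m − ρ_c) = 5590 m × 2.661 / 0.729 = 20400 m.
Total thickness = T + h + r = 42000 m + 5590 m + 20400 m = 68000 m.

68000 m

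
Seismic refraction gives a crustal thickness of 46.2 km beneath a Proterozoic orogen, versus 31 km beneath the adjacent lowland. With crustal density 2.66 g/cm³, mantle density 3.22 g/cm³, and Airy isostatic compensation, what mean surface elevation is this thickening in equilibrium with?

2.64 km

Excess crust Δ = 46.2 km − 31 km = 15.2 km, split between elevation h and root r with h + r = Δ.
Airy balance ρ_c h = (ρ_m − ρ_c) r gives r = h ρ_c/(ρ_m − ρ_c), so h (1 + ρ_c/(ρ_m − ρ_c)) = Δ, i.e. h = Δ (ρ_m − ρ_c)/ρ_m.
h = 15.2 km × 0.56/3.22 = 2.64 km.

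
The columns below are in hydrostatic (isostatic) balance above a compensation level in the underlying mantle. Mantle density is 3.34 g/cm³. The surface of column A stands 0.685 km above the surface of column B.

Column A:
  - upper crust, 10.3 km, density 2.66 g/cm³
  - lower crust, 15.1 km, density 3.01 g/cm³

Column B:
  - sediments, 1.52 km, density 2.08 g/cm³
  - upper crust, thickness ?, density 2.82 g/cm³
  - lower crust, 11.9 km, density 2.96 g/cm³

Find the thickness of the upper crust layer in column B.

6.27 km

Take the compensation level at the base of the deeper column (depth z_c below the surface of column A) and equate Σ ρ_i t_i down to z_c; mantle fills any gap and the z_c terms cancel.
Column A: 10.3×2.66 + 15.1×3.01 + (z_c − 25.4)×3.34
Column B: 0.685×0 + 1.52×2.08 + x×2.82 + 11.9×2.96 + (z_c − 0.685 − 13.42 − x)×3.34
The z_c×3.34 term appears on both sides and cancels. Collect the known terms of each column as K = Σ(ρt)_known − 3.34 × (depth of known layers): K_A = 72.849 − 3.34×25.4 = −11.987; K_B = 38.3856 − 3.34×(0.685 + 13.42) = −8.7251.
Balance: K_A = K_B − x×(3.34 − 2.82), so x = (K_B − K_A)/(3.34 − 2.82) = 3.2619/0.52 = 6.27 km.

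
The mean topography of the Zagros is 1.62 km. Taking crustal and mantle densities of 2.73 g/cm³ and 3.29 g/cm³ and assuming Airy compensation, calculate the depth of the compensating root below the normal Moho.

By Archimedes' principle applied to the lithosphere: the weight of the topography is balanced by the buoyancy of the root, ρ_c h = (ρ_m − ρ_c) r.
r = h · ρ_c / (ρ_m − ρ_c) = 1.62 km × 2.73 / (3.29 − 2.73) = 7.9 km.

7.9 km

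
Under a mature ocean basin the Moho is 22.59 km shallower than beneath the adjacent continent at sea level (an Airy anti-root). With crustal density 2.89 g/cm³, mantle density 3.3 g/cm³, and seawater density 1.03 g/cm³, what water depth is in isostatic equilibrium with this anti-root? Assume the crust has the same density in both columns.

4.98 km

Replacing a thickness d of crust by seawater at the top must be balanced by replacing crust with mantle at the base: d (ρ_c − ρ_w) = a (ρ_m − ρ_c).
d = a (ρ_m − ρ_c)/(ρ_c − ρ_w) = 22.59 km × 0.41/1.86 = 4.98 km.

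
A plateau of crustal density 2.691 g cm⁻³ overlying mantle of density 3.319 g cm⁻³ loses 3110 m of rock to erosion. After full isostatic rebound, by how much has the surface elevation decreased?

Rebound u = e ρ_c/ρ_m = 3110 m × 2.691/3.319 = 2522 m.
Net surface drop = e − u = 3110 m − 2522 m = e (ρ_m − ρ_c)/ρ_m = 588 m.

588 m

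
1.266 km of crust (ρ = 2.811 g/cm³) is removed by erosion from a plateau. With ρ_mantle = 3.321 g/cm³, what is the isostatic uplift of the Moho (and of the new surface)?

1.07 km

Unloading: uplift u = e ρ_c/ρ_m = 1.266 km × 2.811/3.321 = 1.07 km.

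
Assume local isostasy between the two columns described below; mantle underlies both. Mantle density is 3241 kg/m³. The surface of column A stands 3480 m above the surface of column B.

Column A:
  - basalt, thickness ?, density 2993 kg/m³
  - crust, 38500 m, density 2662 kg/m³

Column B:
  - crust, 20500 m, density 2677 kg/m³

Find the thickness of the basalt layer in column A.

Take the compensation level at the base of the deeper column (depth z_c below the surface of column A) and equate Σ ρ_i t_i down to z_c; mantle fills any gap and the z_c terms cancel.
Column A: x×2993 + 38500×2662 + (z_c − 38500 − x)×3241
Column B: 3480×0 + 20500×2677 + (z_c − 3480 − 20500)×3241
The z_c×3241 term appears on both sides and cancels. Collect the known terms of each column as K = Σ(ρt)_known − 3241 × (depth of known layers): K_A = 102487000 − 3241×38500 = −22291500; K_B = 54878500 − 3241×(3480 + 20500) = −22840680.
Balance: K_A − x×(3241 − 2993) = K_B, so x = (K_A − K_B)/(3241 − 2993) = 549180/248 = 2210 m.

2210 m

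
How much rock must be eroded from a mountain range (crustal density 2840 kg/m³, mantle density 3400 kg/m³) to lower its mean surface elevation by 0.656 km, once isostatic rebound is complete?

3.98 km

Net drop Δ = e − u = e − e ρ_c/ρ_m = e (ρ_m − ρ_c)/ρ_m.
e = Δ ρ_m/(ρ_m − ρ_c) = 0.656 km × 3400/560 = 3.98 km.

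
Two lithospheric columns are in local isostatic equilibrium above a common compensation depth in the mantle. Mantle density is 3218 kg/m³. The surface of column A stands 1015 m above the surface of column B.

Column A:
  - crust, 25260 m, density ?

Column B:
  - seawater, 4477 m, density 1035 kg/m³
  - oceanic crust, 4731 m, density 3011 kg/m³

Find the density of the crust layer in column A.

Take the compensation level at the base of the deeper column (depth z_c below the surface of column A) and equate Σ ρ_i t_i down to z_c; mantle fills any gap and the z_c terms cancel.
Column A: 25260×ρ + (z_c − 25260)×3218
Column B: 1015×0 + 4477×1035 + 4731×3011 + (z_c − 1015 − 9208)×3218
The z_c×3218 term appears on both sides and cancels. Collect the known terms of each column as K = Σ(ρt)_known − 3218 × (depth of known layers): K_A = 0 − 3218×25260 = −81286680; K_B = 18878736 − 3218×(1015 + 9208) = −14018878.
Balance: K_A + 25260×ρ = K_B, so ρ = (K_B − K_A)/25260 = 67267800/25260 = 2660 kg/m³.

2660 kg/m³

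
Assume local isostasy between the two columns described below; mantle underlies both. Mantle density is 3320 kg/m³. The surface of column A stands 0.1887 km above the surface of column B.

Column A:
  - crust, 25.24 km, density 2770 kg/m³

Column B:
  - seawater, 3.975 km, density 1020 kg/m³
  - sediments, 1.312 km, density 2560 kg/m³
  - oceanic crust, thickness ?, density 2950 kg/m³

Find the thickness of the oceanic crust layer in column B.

8.42 km

Take the compensation level at the base of the deeper column (depth z_c below the surface of column A) and equate Σ ρ_i t_i down to z_c; mantle fills any gap and the z_c terms cancel.
Column A: 25.24×2770 + (z_c − 25.24)×3320
Column B: 0.1887×0 + 3.975×1020 + 1.312×2560 + x×2950 + (z_c − 0.1887 − 5.287 − x)×3320
The z_c×3320 term appears on both sides and cancels. Collect the known terms of each column as K = Σ(ρt)_known − 3320 × (depth of known layers): K_A = 69914.8 − 3320×25.24 = −13882; K_B = 7413.22 − 3320×(0.1887 + 5.287) = −10766.104.
Balance: K_A = K_B − x×(3320 − 2950), so x = (K_B − K_A)/(3320 − 2950) = 3115.9/370 = 8.42 km.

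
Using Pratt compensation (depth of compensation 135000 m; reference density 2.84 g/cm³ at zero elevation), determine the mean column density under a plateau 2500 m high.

Pratt balance: ρ_ref D = ρ (D + h).
ρ = ρ_ref D/(D + h) = 2.84 × 135000 m/(135000 m + 2500 m) = 2.79 g/cm³.

2.79 g/cm³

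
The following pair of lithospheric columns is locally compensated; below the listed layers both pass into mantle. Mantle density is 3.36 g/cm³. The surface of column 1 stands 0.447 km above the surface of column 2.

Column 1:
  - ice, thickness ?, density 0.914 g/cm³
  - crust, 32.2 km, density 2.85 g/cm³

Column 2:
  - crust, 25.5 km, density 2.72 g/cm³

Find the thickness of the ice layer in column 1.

0.572 km

Take the compensation level at the base of the deeper column (depth z_c below the surface of column 1) and equate Σ ρ_i t_i down to z_c; mantle fills any gap and the z_c terms cancel.
Column 1: x×0.914 + 32.2×2.85 + (z_c − 32.2 − x)×3.36
Column 2: 0.447×0 + 25.5×2.72 + (z_c − 0.447 − 25.5)×3.36
The z_c×3.36 term appears on both sides and cancels. Collect the known terms of each column as K = Σ(ρt)_known − 3.36 × (depth of known layers): K_1 = 91.77 − 3.36×32.2 = −16.422; K_2 = 69.36 − 3.36×(0.447 + 25.5) = −17.82192.
Balance: K_1 − x×(3.36 − 0.914) = K_2, so x = (K_1 − K_2)/(3.36 − 0.914) = 1.39992/2.446 = 0.572 km.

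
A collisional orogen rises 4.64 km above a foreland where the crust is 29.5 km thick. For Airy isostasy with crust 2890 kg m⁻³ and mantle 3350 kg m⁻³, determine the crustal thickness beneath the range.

63.3 km

Root depth r = h ρ_c / (ρ_m − ρ_c) = 4.64 km × 2890 / 460 = 29.15 km.
Total thickness = T + h + r = 29.5 km + 4.64 km + 29.15 km = 63.3 km.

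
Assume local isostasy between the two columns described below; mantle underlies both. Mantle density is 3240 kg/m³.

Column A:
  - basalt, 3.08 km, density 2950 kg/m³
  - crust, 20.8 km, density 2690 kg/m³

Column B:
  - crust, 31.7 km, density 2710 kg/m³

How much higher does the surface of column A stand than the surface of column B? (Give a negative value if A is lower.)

For any compensation level in the mantle, the mantle terms cancel and isostasy reduces to e = (Σt_A − Σt_B) − (Σ(ρt)_A − Σ(ρt)_B) / ρ_m.
Σt_A = 23.88 km; Σt_B = 31.7 km; Σ(ρt)_A = 65038; Σ(ρt)_B = 85907 (in km·kg/m³).
e = (23.88 − 31.7) − (65038 − 85907) / 3240 = −1.38 km.

−1.38 km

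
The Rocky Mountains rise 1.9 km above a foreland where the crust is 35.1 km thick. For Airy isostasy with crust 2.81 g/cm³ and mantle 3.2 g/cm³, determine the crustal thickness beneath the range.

50.7 km

Root depth r = h ρ_c / (ρ_m − ρ_c) = 1.9 km × 2.81 / 0.39 = 13.69 km.
Total thickness = T + h + r = 35.1 km + 1.9 km + 13.69 km = 50.7 km.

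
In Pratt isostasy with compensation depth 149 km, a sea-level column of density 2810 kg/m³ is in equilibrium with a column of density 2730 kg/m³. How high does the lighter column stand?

4.37 km

ρ_ref D = ρ (D + h) → h = D (ρ_ref − ρ)/ρ.
h = 149 km × (2810 − 2730)/2730 = 4.37 km.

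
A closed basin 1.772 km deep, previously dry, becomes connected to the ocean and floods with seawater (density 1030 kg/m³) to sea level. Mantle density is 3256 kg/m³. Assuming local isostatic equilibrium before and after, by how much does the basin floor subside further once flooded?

0.82 km

After flooding the water column is d + s deep. Its weight must equal the weight of mantle displaced by the extra subsidence s: (d + s) ρ_w = s ρ_m.
s = d ρ_w / (ρ_m − ρ_w) = 1.772 km × 1030/(3256 − 1030) = 0.82 km.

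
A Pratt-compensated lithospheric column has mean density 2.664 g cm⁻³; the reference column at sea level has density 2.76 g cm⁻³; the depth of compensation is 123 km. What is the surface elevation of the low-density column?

4.43 km

ρ_ref D = ρ (D + h) → h = D (ρ_ref − ρ)/ρ.
h = 123 km × (2.76 − 2.664)/2.664 = 4.43 km.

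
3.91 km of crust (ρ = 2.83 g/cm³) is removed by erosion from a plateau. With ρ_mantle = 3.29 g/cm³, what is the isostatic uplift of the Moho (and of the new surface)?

3.36 km

Unloading: uplift u = e ρ_c/ρ_m = 3.91 km × 2.83/3.29 = 3.36 km.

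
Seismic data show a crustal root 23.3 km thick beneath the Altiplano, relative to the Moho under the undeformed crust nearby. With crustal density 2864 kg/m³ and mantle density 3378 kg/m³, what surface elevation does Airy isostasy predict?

For local isostatic compensation: ρ_c h = (ρ_m − ρ_c) r.
h = r (ρ_m − ρ_c) / ρ_c = 23.3 km × (3378 − 2864) / 2864 = 4.18 km.

4.18 km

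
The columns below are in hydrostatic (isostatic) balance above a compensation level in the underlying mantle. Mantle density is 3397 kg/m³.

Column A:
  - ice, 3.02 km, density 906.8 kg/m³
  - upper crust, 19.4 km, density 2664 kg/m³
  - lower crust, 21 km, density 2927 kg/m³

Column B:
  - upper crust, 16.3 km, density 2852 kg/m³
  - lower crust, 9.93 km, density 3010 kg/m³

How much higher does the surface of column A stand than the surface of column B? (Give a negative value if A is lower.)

For any compensation level in the mantle, the mantle terms cancel and isostasy reduces to e = (Σt_A − Σt_B) − (Σ(ρt)_A − Σ(ρt)_B) / ρ_m.
Σt_A = 43.42 km; Σt_B = 26.23 km; Σ(ρt)_A = 115887.136; Σ(ρt)_B = 76376.9 (in km·kg/m³).
e = (43.42 − 26.23) − (115887.136 − 76376.9) / 3397 = 5.56 km.

5.56 km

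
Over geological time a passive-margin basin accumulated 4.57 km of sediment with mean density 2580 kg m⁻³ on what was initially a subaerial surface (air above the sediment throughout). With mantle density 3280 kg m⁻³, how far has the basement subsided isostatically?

Subaerial load: s = t ρ_sed / ρ_m = 4.57 km × 2580/3280 = 3.59 km.

3.59 km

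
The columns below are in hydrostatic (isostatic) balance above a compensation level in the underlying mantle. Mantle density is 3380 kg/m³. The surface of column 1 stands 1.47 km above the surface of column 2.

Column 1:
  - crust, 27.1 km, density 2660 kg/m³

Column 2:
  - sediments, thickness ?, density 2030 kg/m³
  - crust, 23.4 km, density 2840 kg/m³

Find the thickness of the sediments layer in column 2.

1.41 km

Take the compensation level at the base of the deeper column (depth z_c below the surface of column 1) and equate Σ ρ_i t_i down to z_c; mantle fills any gap and the z_c terms cancel.
Column 1: 27.1×2660 + (z_c − 27.1)×3380
Column 2: 1.47×0 + x×2030 + 23.4×2840 + (z_c − 1.47 − 23.4 − x)×3380
The z_c×3380 term appears on both sides and cancels. Collect the known terms of each column as K = Σ(ρt)_known − 3380 × (depth of known layers): K_1 = 72086 − 3380×27.1 = −19512; K_2 = 66456 − 3380×(1.47 + 23.4) = −17604.6.
Balance: K_1 = K_2 − x×(3380 − 2030), so x = (K_2 − K_1)/(3380 − 2030) = 1907.4/1350 = 1.41 km.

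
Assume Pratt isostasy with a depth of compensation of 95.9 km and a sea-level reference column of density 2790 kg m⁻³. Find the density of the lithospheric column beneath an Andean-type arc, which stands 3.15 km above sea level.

Pratt balance: ρ_ref D = ρ (D + h).
ρ = ρ_ref D/(D + h) = 2790 × 95.9 km/(95.9 km + 3.15 km) = 2700 kg m⁻³.

2700 kg m⁻³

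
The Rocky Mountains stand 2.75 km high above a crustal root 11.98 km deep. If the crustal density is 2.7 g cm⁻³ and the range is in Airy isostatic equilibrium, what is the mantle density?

3.32 g cm⁻³

Airy balance: ρ_c h = (ρ_m − ρ_c) r → ρ_m = ρ_c (1 + h/r).
ρ_m = 2.7 × (1 + 2.75 km/11.98 km) = 3.32 g cm⁻³.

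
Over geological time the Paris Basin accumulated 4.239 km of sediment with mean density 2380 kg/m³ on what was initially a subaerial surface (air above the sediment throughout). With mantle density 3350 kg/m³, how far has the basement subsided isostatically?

3.01 km

Subaerial load: s = t ρ_sed / ρ_m = 4.239 km × 2380/3350 = 3.01 km.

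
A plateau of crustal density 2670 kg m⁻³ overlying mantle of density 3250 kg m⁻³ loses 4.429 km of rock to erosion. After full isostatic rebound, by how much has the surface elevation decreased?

0.79 km

Rebound u = e ρ_c/ρ_m = 4.429 km × 2670/3250 = 3.639 km.
Net surface drop = e − u = 4.429 km − 3.639 km = e (ρ_m − ρ_c)/ρ_m = 0.79 km.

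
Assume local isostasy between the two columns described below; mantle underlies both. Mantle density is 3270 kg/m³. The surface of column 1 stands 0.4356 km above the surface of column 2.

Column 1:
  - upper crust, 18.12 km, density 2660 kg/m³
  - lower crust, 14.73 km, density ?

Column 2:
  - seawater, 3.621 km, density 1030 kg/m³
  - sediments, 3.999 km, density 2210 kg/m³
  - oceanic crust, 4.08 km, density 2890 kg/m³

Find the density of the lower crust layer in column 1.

2980 kg/m³

Take the compensation level at the base of the deeper column (depth z_c below the surface of column 1) and equate Σ ρ_i t_i down to z_c; mantle fills any gap and the z_c terms cancel.
Column 1: 18.12×2660 + 14.73×ρ + (z_c − 32.85)×3270
Column 2: 0.4356×0 + 3.621×1030 + 3.999×2210 + 4.08×2890 + (z_c − 0.4356 − 11.7)×3270
The z_c×3270 term appears on both sides and cancels. Collect the known terms of each column as K = Σ(ρt)_known − 3270 × (depth of known layers): K_1 = 48199.2 − 3270×32.85 = −59220.3; K_2 = 24358.62 − 3270×(0.4356 + 11.7) = −15324.792.
Balance: K_1 + 14.73×ρ = K_2, so ρ = (K_2 − K_1)/14.73 = 43895.5/14.73 = 2980 kg/m³.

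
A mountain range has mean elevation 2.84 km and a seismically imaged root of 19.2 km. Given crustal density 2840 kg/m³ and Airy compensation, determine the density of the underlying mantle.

3260 kg/m³

Airy balance: ρ_c h = (ρ_m − ρ_c) r → ρ_m = ρ_c (1 + h/r).
ρ_m = 2840 × (1 + 2.84 km/19.2 km) = 3260 kg/m³.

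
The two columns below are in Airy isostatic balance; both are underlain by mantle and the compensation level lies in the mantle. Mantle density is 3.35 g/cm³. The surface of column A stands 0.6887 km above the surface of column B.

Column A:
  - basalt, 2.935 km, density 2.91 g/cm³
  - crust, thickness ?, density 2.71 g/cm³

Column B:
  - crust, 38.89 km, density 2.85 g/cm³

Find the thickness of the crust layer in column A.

32 km

Take the compensation level at the base of the deeper column (depth z_c below the surface of column A) and equate Σ ρ_i t_i down to z_c; mantle fills any gap and the z_c terms cancel.
Column A: 2.935×2.91 + x×2.71 + (z_c − 2.935 − x)×3.35
Column B: 0.6887×0 + 38.89×2.85 + (z_c − 0.6887 − 38.89)×3.35
The z_c×3.35 term appears on both sides and cancels. Collect the known terms of each column as K = Σ(ρt)_known − 3.35 × (depth of known layers): K_A = 8.54085 − 3.35×2.935 = −1.2914; K_B = 110.8365 − 3.35×(0.6887 + 38.89) = −21.752145.
Balance: K_A − x×(3.35 − 2.71) = K_B, so x = (K_A − K_B)/(3.35 − 2.71) = 20.4607/0.64 = 32 km.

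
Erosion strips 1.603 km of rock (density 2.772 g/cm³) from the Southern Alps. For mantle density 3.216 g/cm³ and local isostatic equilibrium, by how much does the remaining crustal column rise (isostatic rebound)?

Unloading: uplift u = e ρ_c/ρ_m = 1.603 km × 2.772/3.216 = 1.38 km.

1.38 km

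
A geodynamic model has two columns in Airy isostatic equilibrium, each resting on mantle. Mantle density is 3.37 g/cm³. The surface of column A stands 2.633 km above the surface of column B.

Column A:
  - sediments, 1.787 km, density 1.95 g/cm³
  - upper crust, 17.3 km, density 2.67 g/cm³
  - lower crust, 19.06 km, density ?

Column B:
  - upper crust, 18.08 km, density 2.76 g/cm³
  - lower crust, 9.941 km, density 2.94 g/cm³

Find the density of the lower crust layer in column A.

2.87 g/cm³

Take the compensation level at the base of the deeper column (depth z_c below the surface of column A) and equate Σ ρ_i t_i down to z_c; mantle fills any gap and the z_c terms cancel.
Column A: 1.787×1.95 + 17.3×2.67 + 19.06×ρ + (z_c − 38.147)×3.37
Column B: 2.633×0 + 18.08×2.76 + 9.941×2.94 + (z_c − 2.633 − 28.021)×3.37
The z_c×3.37 term appears on both sides and cancels. Collect the known terms of each column as K = Σ(ρt)_known − 3.37 × (depth of known layers): K_A = 49.67565 − 3.37×38.147 = −78.87974; K_B = 79.12734 − 3.37×(2.633 + 28.021) = −24.17664.
Balance: K_A + 19.06×ρ = K_B, so ρ = (K_B − K_A)/19.06 = 54.7031/19.06 = 2.87 g/cm³.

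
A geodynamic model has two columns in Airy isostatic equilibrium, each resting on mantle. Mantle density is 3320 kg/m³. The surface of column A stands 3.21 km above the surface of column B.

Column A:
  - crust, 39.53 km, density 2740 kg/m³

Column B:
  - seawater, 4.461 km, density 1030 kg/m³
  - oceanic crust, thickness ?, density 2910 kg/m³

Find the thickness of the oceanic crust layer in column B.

Take the compensation level at the base of the deeper column (depth z_c below the surface of column A) and equate Σ ρ_i t_i down to z_c; mantle fills any gap and the z_c terms cancel.
Column A: 39.53×2740 + (z_c − 39.53)×3320
Column B: 3.21×0 + 4.461×1030 + x×2910 + (z_c − 3.21 − 4.461 − x)×3320
The z_c×3320 term appears on both sides and cancels. Collect the known terms of each column as K = Σ(ρt)_known − 3320 × (depth of known layers): K_A = 108312.2 − 3320×39.53 = −22927.4; K_B = 4594.83 − 3320×(3.21 + 4.461) = −20872.89.
Balance: K_A = K_B − x×(3320 − 2910), so x = (K_B − K_A)/(3320 − 2910) = 2054.51/410 = 5.01 km.

5.01 km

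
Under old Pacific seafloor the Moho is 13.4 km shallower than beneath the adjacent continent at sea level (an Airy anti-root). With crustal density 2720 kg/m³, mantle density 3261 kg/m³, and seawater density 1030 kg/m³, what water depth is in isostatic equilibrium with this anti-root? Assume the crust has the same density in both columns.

4.29 km

Replacing a thickness d of crust by seawater at the top must be balanced by replacing crust with mantle at the base: d (ρ_c − ρ_w) = a (ρ_m − ρ_c).
d = a (ρ_m − ρ_c)/(ρ_c − ρ_w) = 13.4 km × 541/1690 = 4.29 km.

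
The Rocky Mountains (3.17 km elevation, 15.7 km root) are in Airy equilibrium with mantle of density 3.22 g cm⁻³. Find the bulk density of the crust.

2.68 g cm⁻³

ρ_c h = (ρ_m − ρ_c) r → ρ_c (h + r) = ρ_m r → ρ_c = ρ_m r / (h + r).
ρ_c = 3.22 × 15.7 km / (3.17 km + 15.7 km) = 2.68 g cm⁻³.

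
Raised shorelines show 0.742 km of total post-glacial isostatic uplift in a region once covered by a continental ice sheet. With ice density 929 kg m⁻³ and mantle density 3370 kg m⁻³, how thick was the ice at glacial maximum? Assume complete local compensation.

2.69 km

u = t ρ_ice/ρ_m → t = u ρ_m/ρ_ice = 0.742 km × 3370/929 = 2.69 km.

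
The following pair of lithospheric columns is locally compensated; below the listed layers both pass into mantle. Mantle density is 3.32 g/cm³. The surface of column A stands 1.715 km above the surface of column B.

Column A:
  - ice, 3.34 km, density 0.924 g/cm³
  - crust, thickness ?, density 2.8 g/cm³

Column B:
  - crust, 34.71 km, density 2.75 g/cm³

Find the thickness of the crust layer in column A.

Take the compensation level at the base of the deeper column (depth z_c below the surface of column A) and equate Σ ρ_i t_i down to z_c; mantle fills any gap and the z_c terms cancel.
Column A: 3.34×0.924 + x×2.8 + (z_c − 3.34 − x)×3.32
Column B: 1.715×0 + 34.71×2.75 + (z_c − 1.715 − 34.71)×3.32
The z_c×3.32 term appears on both sides and cancels. Collect the known terms of each column as K = Σ(ρt)_known − 3.32 × (depth of known layers): K_A = 3.08616 − 3.32×3.34 = −8.00264; K_B = 95.4525 − 3.32×(1.715 + 34.71) = −25.4785.
Balance: K_A − x×(3.32 − 2.8) = K_B, so x = (K_A − K_B)/(3.32 − 2.8) = 17.4759/0.52 = 33.6 km.

33.6 km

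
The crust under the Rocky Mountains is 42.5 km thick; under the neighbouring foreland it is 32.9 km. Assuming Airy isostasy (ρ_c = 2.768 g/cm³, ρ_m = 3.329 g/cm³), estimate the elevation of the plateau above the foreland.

Excess crust Δ = 42.5 km − 32.9 km = 9.6 km, split between elevation h and root r with h + r = Δ.
Airy balance ρ_c h = (ρ_m − ρ_c) r gives r = h ρ_c/(ρ_m − ρ_c), so h (1 + ρ_c/(ρ_m − ρ_c)) = Δ, i.e. h = Δ (ρ_m − ρ_c)/ρ_m.
h = 9.6 km × 0.561/3.329 = 1.62 km.

1.62 km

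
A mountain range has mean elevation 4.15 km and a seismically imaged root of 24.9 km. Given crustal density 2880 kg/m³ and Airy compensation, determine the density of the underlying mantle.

Airy balance: ρ_c h = (ρ_m − ρ_c) r → ρ_m = ρ_c (1 + h/r).
ρ_m = 2880 × (1 + 4.15 km/24.9 km) = 3360 kg/m³.

3360 kg/m³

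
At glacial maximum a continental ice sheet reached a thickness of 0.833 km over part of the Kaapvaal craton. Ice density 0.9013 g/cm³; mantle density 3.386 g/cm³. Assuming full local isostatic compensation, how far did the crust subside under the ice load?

For local isostatic compensation: the ice load ρ_ice t is balanced by mantle displaced below, ρ_m s.
s = t ρ_ice / ρ_m = 0.833 km × 0.9013/3.386 = 0.222 km.

0.222 km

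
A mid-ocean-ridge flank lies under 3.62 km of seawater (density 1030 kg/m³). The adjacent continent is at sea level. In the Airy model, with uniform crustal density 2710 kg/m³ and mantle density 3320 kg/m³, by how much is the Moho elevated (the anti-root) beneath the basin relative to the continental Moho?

9.97 km

Isostatic balance requires: replacing crust with seawater at the top is compensated by replacing crust with mantle at the base: d (ρ_c − ρ_w) = a (ρ_m − ρ_c).
a = d (ρ_c − ρ_w)/(ρ_m − ρ_c) = 3.62 km × 1680/610 = 9.97 km.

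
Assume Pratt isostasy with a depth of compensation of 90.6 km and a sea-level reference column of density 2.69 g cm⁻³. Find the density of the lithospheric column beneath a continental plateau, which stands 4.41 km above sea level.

2.57 g cm⁻³

Pratt balance: ρ_ref D = ρ (D + h).
ρ = ρ_ref D/(D + h) = 2.69 × 90.6 km/(90.6 km + 4.41 km) = 2.57 g cm⁻³.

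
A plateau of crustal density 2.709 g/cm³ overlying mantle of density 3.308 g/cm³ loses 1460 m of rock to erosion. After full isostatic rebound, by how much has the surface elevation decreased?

264 m

Rebound u = e ρ_c/ρ_m = 1460 m × 2.709/3.308 = 1196 m.
Net surface drop = e − u = 1460 m − 1196 m = e (ρ_m − ρ_c)/ρ_m = 264 m.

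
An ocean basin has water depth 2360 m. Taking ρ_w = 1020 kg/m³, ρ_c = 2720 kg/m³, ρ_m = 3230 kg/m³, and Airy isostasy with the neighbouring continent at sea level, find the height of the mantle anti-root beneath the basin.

By Archimedes' principle applied to the lithosphere: replacing crust with seawater at the top is compensated by replacing crust with mantle at the base: d (ρ_c − ρ_w) = a (ρ_m − ρ_c).
a = d (ρ_c − ρ_w)/(ρ_m − ρ_c) = 2360 m × 1700/510 = 7870 m.

7870 m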